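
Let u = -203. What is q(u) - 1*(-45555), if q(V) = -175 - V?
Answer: 45583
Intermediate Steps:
q(u) - 1*(-45555) = (-175 - 1*(-203)) - 1*(-45555) = (-175 + 203) + 45555 = 28 + 45555 = 45583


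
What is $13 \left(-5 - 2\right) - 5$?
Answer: $-96$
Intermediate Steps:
$13 \left(-5 - 2\right) - 5 = 13 \left(-7\right) - 5 = -91 - 5 = -96$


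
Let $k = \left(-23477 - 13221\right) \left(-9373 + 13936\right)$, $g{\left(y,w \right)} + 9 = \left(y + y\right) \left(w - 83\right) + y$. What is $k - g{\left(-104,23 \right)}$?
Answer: $-167465341$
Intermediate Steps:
$g{\left(y,w \right)} = -9 + y + 2 y \left(-83 + w\right)$ ($g{\left(y,w \right)} = -9 + \left(\left(y + y\right) \left(w - 83\right) + y\right) = -9 + \left(2 y \left(-83 + w\right) + y\right) = -9 + \left(y + 2 y \left(-83 + w\right)\right) = -9 + y + 2 y \left(-83 + w\right)$)
$k = -167452974$ ($k = \left(-36698\right) 4563 = -167452974$)
$k - g{\left(-104,23 \right)} = -167452974 - \left(-9 - -17160 + 2 \cdot 23 \left(-104\right)\right) = -167452974 - \left(-9 + 17160 - 4784\right) = -167452974 - 12367 = -167465341$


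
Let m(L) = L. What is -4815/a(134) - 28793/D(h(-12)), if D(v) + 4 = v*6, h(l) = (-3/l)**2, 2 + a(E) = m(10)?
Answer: 1703117/232 ≈ 7341.0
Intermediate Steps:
a(E) = 8 (a(E) = -2 + 10 = 8)
h(l) = 9/l**2
D(v) = -4 + 6*v (D(v) = -4 + v*6 = -4 + 6*v)
-4815/a(134) - 28793/D(h(-12)) = -4815/8 - 28793/(-4 + 6*(9/(-12)**2)) = -4815*1/8 - 28793/(-4 + 6*(9*(1/144))) = -4815/8 - 28793/(-4 + 6*(1/16)) = -4815/8 - 28793/(-4 + 3/8) = -4815/8 - 28793/(-29/8) = -4815/8 - 28793*(-8/29) = -4815/8 + 230344/29 = 1703117/232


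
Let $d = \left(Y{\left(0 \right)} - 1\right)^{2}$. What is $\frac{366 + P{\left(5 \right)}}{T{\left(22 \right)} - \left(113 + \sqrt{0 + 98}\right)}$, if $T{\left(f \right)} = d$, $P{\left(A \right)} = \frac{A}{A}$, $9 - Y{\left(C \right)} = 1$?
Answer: $- \frac{11744}{1999} + \frac{2569 \sqrt{2}}{3998} \approx -4.9662$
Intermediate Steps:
$Y{\left(C \right)} = 8$ ($Y{\left(C \right)} = 9 - 1 = 8$)
$P{\left(A \right)} = 1$
$d = 49$ ($d = \left(8 - 1\right)^{2} = 7^{2} = 49$)
$T{\left(f \right)} = 49$
$\frac{366 + P{\left(5 \right)}}{T{\left(22 \right)} - \left(113 + \sqrt{0 + 98}\right)} = \frac{366 + 1}{49 - \left(113 + \sqrt{0 + 98}\right)} = \frac{367}{49 - \left(113 + \sqrt{98}\right)} = \frac{367}{49 - \left(113 + 7 \sqrt{2}\right)} = \frac{367}{-64 - 7 \sqrt{2}}$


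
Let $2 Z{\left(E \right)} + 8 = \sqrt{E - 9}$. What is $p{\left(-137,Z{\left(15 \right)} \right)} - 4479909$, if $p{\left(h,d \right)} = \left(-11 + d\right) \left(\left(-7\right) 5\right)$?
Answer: $-4479384 - \frac{35 \sqrt{6}}{2} \approx -4.4794 \cdot 10^{6}$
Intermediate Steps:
$Z{\left(E \right)} = -4 + \frac{\sqrt{-9 + E}}{2}$ ($Z{\left(E \right)} = -4 + \frac{\sqrt{E - 9}}{2} = -4 + \frac{\sqrt{-9 + E}}{2}$)
$p{\left(h,d \right)} = 385 - 35 d$ ($p{\left(h,d \right)} = \left(-11 + d\right) \left(-35\right) = 385 - 35 d$)
$p{\left(-137,Z{\left(15 \right)} \right)} - 4479909 = \left(385 - 35 \left(-4 + \frac{\sqrt{-9 + 15}}{2}\right)\right) - 4479909 = \left(385 - 35 \left(-4 + \frac{\sqrt{6}}{2}\right)\right) - 4479909 = \left(385 + \left(140 - \frac{35 \sqrt{6}}{2}\right)\right) - 4479909 = \left(525 - \frac{35 \sqrt{6}}{2}\right) - 4479909 = -4479384 - \frac{35 \sqrt{6}}{2}$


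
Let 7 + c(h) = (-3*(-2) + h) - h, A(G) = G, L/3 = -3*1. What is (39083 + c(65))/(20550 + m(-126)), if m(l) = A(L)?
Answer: 39082/20541 ≈ 1.9026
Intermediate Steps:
L = -9 (L = 3*(-3*1) = 3*(-3) = -9)
c(h) = -1 (c(h) = -7 + ((-3*(-2) + h) - h) = -7 + ((6 + h) - h) = -7 + 6 = -1)
m(l) = -9
(39083 + c(65))/(20550 + m(-126)) = (39083 - 1)/(20550 - 9) = 39082/20541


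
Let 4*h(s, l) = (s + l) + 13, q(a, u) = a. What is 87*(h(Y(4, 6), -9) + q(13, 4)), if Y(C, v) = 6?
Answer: 2697/2 ≈ 1348.5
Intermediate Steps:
h(s, l) = 13/4 + l/4 + s/4 (h(s, l) = ((s + l) + 13)/4 = ((l + s) + 13)/4 = (13 + l + s)/4 = 13/4 + l/4 + s/4)
87*(h(Y(4, 6), -9) + q(13, 4)) = 87*((13/4 + (¼)*(-9) + (¼)*6) + 13) = 87*((13/4 - 9/4 + 3/2) + 13) = 87*(5/2 + 13) = 87*(31/2) = 2697/2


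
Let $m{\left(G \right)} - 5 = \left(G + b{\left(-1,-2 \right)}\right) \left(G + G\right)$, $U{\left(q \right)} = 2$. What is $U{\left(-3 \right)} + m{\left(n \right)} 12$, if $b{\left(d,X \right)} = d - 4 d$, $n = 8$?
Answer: $2174$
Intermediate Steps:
$b{\left(d,X \right)} = - 3 d$
$m{\left(G \right)} = 5 + 2 G \left(3 + G\right)$ ($m{\left(G \right)} = 5 + \left(G - -3\right) \left(G + G\right) = 5 + \left(G + 3\right) 2 G = 5 + \left(3 + G\right) 2 G = 5 + 2 G \left(3 + G\right)$)
$U{\left(-3 \right)} + m{\left(n \right)} 12 = 2 + \left(5 + 2 \cdot 8^{2} + 6 \cdot 8\right) 12 = 2 + \left(5 + 2 \cdot 64 + 48\right) 12 = 2 + \left(5 + 128 + 48\right) 12 = 2 + 181 \cdot 12 = 2 + 2172 = 2174$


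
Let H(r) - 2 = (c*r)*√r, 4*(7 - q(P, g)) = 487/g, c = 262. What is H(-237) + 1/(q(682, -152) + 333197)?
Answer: 405177646/202588519 - 62094*I*√237 ≈ 2.0 - 9.5593e+5*I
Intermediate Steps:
q(P, g) = 7 - 487/(4*g)
H(r) = 2 + 262*r^(3/2) (H(r) = 2 + (262*r)*√r = 2 + 262*r^(3/2))
H(-237) + 1/(q(682, -152) + 333197) = (2 + 262*(-237)^(3/2)) + 1/((7 - 487/4/(-152)) + 333197) = (2 + 262*(-237*I*√237)) + 1/((7 - 487/4*(-1/152)) + 333197) = (2 - 62094*I*√237) + 1/((7 + 487/608) + 333197) = (2 - 62094*I*√237) + 1/(4743/608 + 333197) = (2 - 62094*I*√237) + 1/(202588519/608) = (2 - 62094*I*√237) + 608/202588519 = 405177646/202588519 - 62094*I*√237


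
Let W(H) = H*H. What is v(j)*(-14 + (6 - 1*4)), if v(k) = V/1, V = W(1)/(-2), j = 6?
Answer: 6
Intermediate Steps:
W(H) = H**2
V = -1/2 (V = 1**2/(-2) = 1*(-1/2) = -1/2 ≈ -0.50000)
v(k) = -1/2 (v(k) = -1/2/1 = -1/2*1 = -1/2)
v(j)*(-14 + (6 - 1*4)) = -(-14 + (6 - 1*4))/2 = -(-14 + (6 - 4))/2 = -(-14 + 2)/2 = -1/2*(-12) = 6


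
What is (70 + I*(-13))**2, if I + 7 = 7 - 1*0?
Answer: 4900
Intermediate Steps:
I = 0 (I = -7 + (7 - 1*0) = -7 + (7 + 0) = -7 + 7 = 0)
(70 + I*(-13))**2 = (70 + 0*(-13))**2 = (70 + 0)**2 = 70**2 = 4900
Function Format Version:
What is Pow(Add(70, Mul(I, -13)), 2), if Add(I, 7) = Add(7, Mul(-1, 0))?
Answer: 4900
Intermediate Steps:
I = 0 (I = Add(-7, Add(7, Mul(-1, 0))) = Add(-7, Add(7, 0)) = Add(-7, 7) = 0)
Pow(Add(70, Mul(I, -13)), 2) = Pow(Add(70, Mul(0, -13)), 2) = Pow(Add(70, 0), 2) = Pow(70, 2) = 4900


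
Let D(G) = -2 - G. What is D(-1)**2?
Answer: 1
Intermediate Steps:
D(-1)**2 = (-2 - 1*(-1))**2 = (-2 + 1)**2 = (-1)**2 = 1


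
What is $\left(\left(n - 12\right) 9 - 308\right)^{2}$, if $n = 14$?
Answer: $84100$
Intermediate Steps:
$\left(\left(n - 12\right) 9 - 308\right)^{2} = \left(\left(14 - 12\right) 9 - 308\right)^{2} = \left(2 \cdot 9 - 308\right)^{2} = \left(18 - 308\right)^{2} = \left(-290\right)^{2} = 84100$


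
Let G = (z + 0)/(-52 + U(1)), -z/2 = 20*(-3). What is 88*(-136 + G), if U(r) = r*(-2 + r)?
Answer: -644864/53 ≈ -12167.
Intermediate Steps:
z = 120 (z = -40*(-3) = -2*(-60) = 120)
G = -120/53 (G = (120 + 0)/(-52 + 1*(-2 + 1)) = 120/(-52 + 1*(-1)) = 120/(-52 - 1) = 120/(-53) = 120*(-1/53) = -120/53 ≈ -2.2642)
88*(-136 + G) = 88*(-136 - 120/53) = 88*(-7328/53) = -644864/53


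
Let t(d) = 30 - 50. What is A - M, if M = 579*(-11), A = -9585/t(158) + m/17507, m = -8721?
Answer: 479534367/70028 ≈ 6847.8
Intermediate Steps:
t(d) = -20
A = 33526035/70028 (A = -9585/(-20) - 8721/17507 = -9585*(-1/20) - 8721*1/17507 = 1917/4 - 8721/17507 = 33526035/70028 ≈ 478.75)
M = -6369
A - M = 33526035/70028 - 1*(-6369) = 33526035/70028 + 6369 = 479534367/70028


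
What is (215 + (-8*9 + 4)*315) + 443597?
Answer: 422392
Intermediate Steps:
(215 + (-8*9 + 4)*315) + 443597 = (215 + (-72 + 4)*315) + 443597 = (215 - 68*315) + 443597 = (215 - 21420) + 443597 = -21205 + 443597 = 422392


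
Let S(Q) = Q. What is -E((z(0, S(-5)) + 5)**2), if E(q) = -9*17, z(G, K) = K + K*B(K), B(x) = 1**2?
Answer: 153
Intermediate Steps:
B(x) = 1
z(G, K) = 2*K (z(G, K) = K + K*1 = K + K = 2*K)
E(q) = -153
-E((z(0, S(-5)) + 5)**2) = -1*(-153) = 153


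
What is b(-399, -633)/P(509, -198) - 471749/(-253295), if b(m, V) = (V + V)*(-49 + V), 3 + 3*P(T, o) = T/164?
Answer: 107599395749413/4306015 ≈ 2.4988e+7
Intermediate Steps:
P(T, o) = -1 + T/492 (P(T, o) = -1 + (T/164)/3 = -1 + T/492)
b(m, V) = 2*V*(-49 + V) (b(m, V) = (2*V)*(-49 + V) = 2*V*(-49 + V))
b(-399, -633)/P(509, -198) - 471749/(-253295) = (2*(-633)*(-49 - 633))/(-1 + (1/492)*509) - 471749/(-253295) = (2*(-633)*(-682))/(-1 + 509/492) - 471749*(-1/253295) = 863412/(17/492) + 471749/253295 = 863412*(492/17) + 471749/253295 = 424798704/17 + 471749/253295 = 107599395749413/4306015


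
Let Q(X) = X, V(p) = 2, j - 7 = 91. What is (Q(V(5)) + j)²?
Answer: 10000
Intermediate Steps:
j = 98 (j = 7 + 91 = 98)
(Q(V(5)) + j)² = (2 + 98)² = 100² = 10000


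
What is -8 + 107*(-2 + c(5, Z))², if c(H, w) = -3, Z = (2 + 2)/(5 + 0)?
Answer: 2667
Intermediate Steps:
Z = ⅘ (Z = 4/5 = 4*(⅕) = ⅘ ≈ 0.80000)
-8 + 107*(-2 + c(5, Z))² = -8 + 107*(-2 - 3)² = -8 + 107*(-5)² = -8 + 107*25 = -8 + 2675 = 2667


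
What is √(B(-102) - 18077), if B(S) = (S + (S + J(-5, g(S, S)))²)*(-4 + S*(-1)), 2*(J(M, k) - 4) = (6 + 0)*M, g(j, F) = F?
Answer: 3*√135921 ≈ 1106.0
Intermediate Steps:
J(M, k) = 4 + 3*M (J(M, k) = 4 + ((6 + 0)*M)/2 = 4 + (6*M)/2 = 4 + 3*M)
B(S) = (-4 - S)*(S + (-11 + S)²) (B(S) = (S + (S + (4 + 3*(-5)))²)*(-4 + S*(-1)) = (S + (S + (4 - 15))²)*(-4 - S) = (S + (S - 11)²)*(-4 - S) = (S + (-11 + S)²)*(-4 - S) = (-4 - S)*(S + (-11 + S)²))
√(B(-102) - 18077) = √((-484 - 1*(-102)³ - 37*(-102) + 17*(-102)²) - 18077) = √((-484 - 1*(-1061208) + 3774 + 17*10404) - 18077) = √((-484 + 1061208 + 3774 + 176868) - 18077) = √(1241366 - 18077) = √1223289 = 3*√135921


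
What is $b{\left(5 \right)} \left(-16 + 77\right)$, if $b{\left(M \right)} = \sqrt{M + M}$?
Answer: $61 \sqrt{10} \approx 192.9$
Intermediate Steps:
$b{\left(M \right)} = \sqrt{2} \sqrt{M}$ ($b{\left(M \right)} = \sqrt{2 M} = \sqrt{2} \sqrt{M}$)
$b{\left(5 \right)} \left(-16 + 77\right) = \sqrt{2} \sqrt{5} \left(-16 + 77\right) = \sqrt{10} \cdot 61 = 61 \sqrt{10}$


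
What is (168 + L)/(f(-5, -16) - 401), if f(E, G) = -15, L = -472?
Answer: 19/26 ≈ 0.73077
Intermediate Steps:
(168 + L)/(f(-5, -16) - 401) = (168 - 472)/(-15 - 401) = -304/(-416) = -304*(-1/416) = 19/26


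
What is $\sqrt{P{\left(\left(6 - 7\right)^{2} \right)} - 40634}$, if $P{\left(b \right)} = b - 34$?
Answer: $i \sqrt{40667} \approx 201.66 i$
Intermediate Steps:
$P{\left(b \right)} = -34 + b$ ($P{\left(b \right)} = b - 34 = -34 + b$)
$\sqrt{P{\left(\left(6 - 7\right)^{2} \right)} - 40634} = \sqrt{\left(-34 + \left(6 - 7\right)^{2}\right) - 40634} = \sqrt{\left(-34 + \left(-1\right)^{2}\right) - 40634} = \sqrt{\left(-34 + 1\right) - 40634} = \sqrt{-33 - 40634} = \sqrt{-40667} = i \sqrt{40667}$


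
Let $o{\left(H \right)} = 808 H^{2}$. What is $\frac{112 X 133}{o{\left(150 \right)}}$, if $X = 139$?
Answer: $\frac{129409}{1136250} \approx 0.11389$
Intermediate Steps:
$\frac{112 X 133}{o{\left(150 \right)}} = \frac{112 \cdot 139 \cdot 133}{808 \cdot 150^{2}} = \frac{15568 \cdot 133}{808 \cdot 22500} = \frac{2070544}{18180000} = 2070544 \cdot \frac{1}{18180000} = \frac{129409}{1136250}$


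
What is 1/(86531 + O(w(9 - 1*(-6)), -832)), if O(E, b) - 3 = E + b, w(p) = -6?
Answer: 1/85696 ≈ 1.1669e-5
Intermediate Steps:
O(E, b) = 3 + E + b (O(E, b) = 3 + (E + b) = 3 + E + b)
1/(86531 + O(w(9 - 1*(-6)), -832)) = 1/(86531 + (3 - 6 - 832)) = 1/(86531 - 835) = 1/85696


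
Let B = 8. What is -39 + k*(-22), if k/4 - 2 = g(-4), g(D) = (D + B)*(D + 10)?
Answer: -2327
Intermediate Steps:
g(D) = (8 + D)*(10 + D) (g(D) = (D + 8)*(D + 10) = (8 + D)*(10 + D))
k = 104 (k = 8 + 4*(80 + (-4)² + 18*(-4)) = 8 + 4*(80 + 16 - 72) = 8 + 4*24 = 8 + 96 = 104)
-39 + k*(-22) = -39 + 104*(-22) = -39 - 2288 = -2327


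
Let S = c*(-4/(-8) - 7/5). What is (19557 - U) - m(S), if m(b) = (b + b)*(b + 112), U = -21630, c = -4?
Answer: 1008867/25 ≈ 40355.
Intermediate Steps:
S = 18/5 (S = -4*(-4/(-8) - 7/5) = -4*(-4*(-1/8) - 7*1/5) = -4*(1/2 - 7/5) = -4*(-9/10) = 18/5 ≈ 3.6000)
m(b) = 2*b*(112 + b) (m(b) = (2*b)*(112 + b) = 2*b*(112 + b))
(19557 - U) - m(S) = (19557 - 1*(-21630)) - 2*18*(112 + 18/5)/5 = (19557 + 21630) - 2*18*578/(5*5) = 41187 - 1*20808/25 = 41187 - 20808/25 = 1008867/25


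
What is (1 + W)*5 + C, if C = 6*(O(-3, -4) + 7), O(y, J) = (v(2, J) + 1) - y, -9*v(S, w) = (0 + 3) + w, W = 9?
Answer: 350/3 ≈ 116.67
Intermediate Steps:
v(S, w) = -⅓ - w/9 (v(S, w) = -((0 + 3) + w)/9 = -(3 + w)/9 = -⅓ - w/9)
O(y, J) = ⅔ - y - J/9 (O(y, J) = ((-⅓ - J/9) + 1) - y = (⅔ - J/9) - y = ⅔ - y - J/9)
C = 200/3 (C = 6*((⅔ - 1*(-3) - ⅑*(-4)) + 7) = 6*((⅔ + 3 + 4/9) + 7) = 6*(37/9 + 7) = 6*(100/9) = 200/3 ≈ 66.667)
(1 + W)*5 + C = (1 + 9)*5 + 200/3 = 10*5 + 200/3 = 50 + 200/3 = 350/3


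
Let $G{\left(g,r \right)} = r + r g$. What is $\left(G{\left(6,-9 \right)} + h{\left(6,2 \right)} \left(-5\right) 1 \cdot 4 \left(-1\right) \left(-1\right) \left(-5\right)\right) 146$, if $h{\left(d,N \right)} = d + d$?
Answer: $166002$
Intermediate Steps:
$h{\left(d,N \right)} = 2 d$
$G{\left(g,r \right)} = r + g r$
$\left(G{\left(6,-9 \right)} + h{\left(6,2 \right)} \left(-5\right) 1 \cdot 4 \left(-1\right) \left(-1\right) \left(-5\right)\right) 146 = \left(- 9 \left(1 + 6\right) + 2 \cdot 6 \left(-5\right) 1 \cdot 4 \left(-1\right) \left(-1\right) \left(-5\right)\right) 146 = \left(\left(-9\right) 7 + 12 \left(-5\right) 4 \left(-1\right) \left(-1\right) \left(-5\right)\right) 146 = \left(-63 - 60 \left(-4\right) \left(-1\right) \left(-5\right)\right) 146 = \left(-63 - 60 \cdot 4 \left(-5\right)\right) 146 = \left(-63 - -1200\right) 146 = \left(-63 + 1200\right) 146 = 1137 \cdot 146 = 166002$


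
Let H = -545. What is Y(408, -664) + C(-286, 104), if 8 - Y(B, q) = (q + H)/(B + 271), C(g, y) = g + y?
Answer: -116937/679 ≈ -172.22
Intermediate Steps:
Y(B, q) = 8 - (-545 + q)/(271 + B) (Y(B, q) = 8 - (q - 545)/(B + 271) = 8 - (-545 + q)/(271 + B))
Y(408, -664) + C(-286, 104) = (2713 - 1*(-664) + 8*408)/(271 + 408) + (-286 + 104) = (2713 + 664 + 3264)/679 - 182 = (1/679)*6641 - 182 = 6641/679 - 182 = -116937/679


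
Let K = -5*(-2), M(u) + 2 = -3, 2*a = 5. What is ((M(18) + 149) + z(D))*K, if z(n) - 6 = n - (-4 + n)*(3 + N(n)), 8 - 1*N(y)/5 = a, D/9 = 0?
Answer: 2720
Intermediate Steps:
D = 0 (D = 9*0 = 0)
a = 5/2 (a = (½)*5 = 5/2 ≈ 2.5000)
N(y) = 55/2 (N(y) = 40 - 5*5/2 = 40 - 25/2 = 55/2)
M(u) = -5 (M(u) = -2 - 3 = -5)
z(n) = 128 - 59*n/2 (z(n) = 6 + (n - (-4 + n)*(3 + 55/2)) = 6 + (n - (-4 + n)*61/2) = 6 + (n - (-122 + 61*n/2)) = 6 + (n + (122 - 61*n/2)) = 6 + (122 - 59*n/2) = 128 - 59*n/2)
K = 10
((M(18) + 149) + z(D))*K = ((-5 + 149) + (128 - 59/2*0))*10 = (144 + (128 + 0))*10 = (144 + 128)*10 = 272*10 = 2720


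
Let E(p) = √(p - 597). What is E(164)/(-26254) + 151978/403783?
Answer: 151978/403783 - I*√433/26254 ≈ 0.37639 - 0.00079259*I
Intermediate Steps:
E(p) = √(-597 + p)
E(164)/(-26254) + 151978/403783 = √(-597 + 164)/(-26254) + 151978/403783 = √(-433)*(-1/26254) + 151978*(1/403783) = (I*√433)*(-1/26254) + 151978/403783 = -I*√433/26254 + 151978/403783 = 151978/403783 - I*√433/26254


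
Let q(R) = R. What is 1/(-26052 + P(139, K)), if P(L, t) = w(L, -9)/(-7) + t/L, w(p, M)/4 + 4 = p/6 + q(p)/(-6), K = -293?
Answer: -973/25348423 ≈ -3.8385e-5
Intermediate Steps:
w(p, M) = -16 (w(p, M) = -16 + 4*(p/6 + p/(-6)) = -16 + 4*(p*(⅙) + p*(-⅙)) = -16 + 4*(p/6 - p/6) = -16 + 4*0 = -16 + 0 = -16)
P(L, t) = 16/7 + t/L (P(L, t) = -16/(-7) + t/L = -16*(-⅐) + t/L = 16/7 + t/L)
1/(-26052 + P(139, K)) = 1/(-26052 + (16/7 - 293/139)) = 1/(-26052 + 173/973) = 1/(-25348423/973) = -973/25348423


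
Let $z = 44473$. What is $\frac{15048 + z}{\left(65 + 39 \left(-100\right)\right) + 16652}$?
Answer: $\frac{8503}{1831} \approx 4.6439$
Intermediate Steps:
$\frac{15048 + z}{\left(65 + 39 \left(-100\right)\right) + 16652} = \frac{15048 + 44473}{\left(65 + 39 \left(-100\right)\right) + 16652} = \frac{59521}{\left(65 - 3900\right) + 16652} = \frac{59521}{-3835 + 16652} = \frac{59521}{12817} = 59521 \cdot \frac{1}{12817} = \frac{8503}{1831}$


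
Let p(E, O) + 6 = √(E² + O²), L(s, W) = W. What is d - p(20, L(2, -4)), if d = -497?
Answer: -491 - 4*√26 ≈ -511.40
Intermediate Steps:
p(E, O) = -6 + √(E² + O²)
d - p(20, L(2, -4)) = -497 - (-6 + √(20² + (-4)²)) = -497 - (-6 + √(400 + 16)) = -497 - (-6 + √416) = -497 - (-6 + 4*√26) = -497 + (6 - 4*√26) = -491 - 4*√26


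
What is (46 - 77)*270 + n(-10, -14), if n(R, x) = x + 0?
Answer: -8384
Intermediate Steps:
n(R, x) = x
(46 - 77)*270 + n(-10, -14) = (46 - 77)*270 - 14 = -31*270 - 14 = -8370 - 14 = -8384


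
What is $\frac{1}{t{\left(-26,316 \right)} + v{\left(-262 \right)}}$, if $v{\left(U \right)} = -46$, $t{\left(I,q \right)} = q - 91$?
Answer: $\frac{1}{179} \approx 0.0055866$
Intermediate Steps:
$t{\left(I,q \right)} = -91 + q$ ($t{\left(I,q \right)} = q - 91 = -91 + q$)
$\frac{1}{t{\left(-26,316 \right)} + v{\left(-262 \right)}} = \frac{1}{\left(-91 + 316\right) - 46} = \frac{1}{225 - 46} = \frac{1}{179}$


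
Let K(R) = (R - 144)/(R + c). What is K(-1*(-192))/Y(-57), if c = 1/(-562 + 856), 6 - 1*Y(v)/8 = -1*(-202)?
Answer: -9/56449 ≈ -0.00015944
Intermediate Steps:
Y(v) = -1568 (Y(v) = 48 - (-8)*(-202) = 48 - 8*202 = 48 - 1616 = -1568)
c = 1/294 ≈ 0.0034014
K(R) = (-144 + R)/(1/294 + R) (K(R) = (R - 144)/(R + 1/294) = (-144 + R)/(1/294 + R))
K(-1*(-192))/Y(-57) = (294*(-144 - 1*(-192))/(1 + 294*(-1*(-192))))/(-1568) = (294*(-144 + 192)/(1 + 294*192))*(-1/1568) = (294*48/(1 + 56448))*(-1/1568) = (294*48/56449)*(-1/1568) = (294*(1/56449)*48)*(-1/1568) = (14112/56449)*(-1/1568) = -9/56449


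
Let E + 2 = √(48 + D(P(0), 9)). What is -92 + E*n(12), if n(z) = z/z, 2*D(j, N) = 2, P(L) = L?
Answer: -87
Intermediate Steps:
D(j, N) = 1 (D(j, N) = (½)*2 = 1)
n(z) = 1
E = 5 (E = -2 + √(48 + 1) = -2 + √49 = -2 + 7 = 5)
-92 + E*n(12) = -92 + 5*1 = -92 + 5 = -87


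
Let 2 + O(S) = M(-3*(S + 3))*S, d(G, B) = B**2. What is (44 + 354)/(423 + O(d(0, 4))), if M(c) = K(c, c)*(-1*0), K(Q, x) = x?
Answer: 398/421 ≈ 0.94537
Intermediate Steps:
M(c) = 0 (M(c) = c*(-1*0) = c*0 = 0)
O(S) = -2 (O(S) = -2 + 0*S = -2 + 0 = -2)
(44 + 354)/(423 + O(d(0, 4))) = (44 + 354)/(423 - 2) = 398/421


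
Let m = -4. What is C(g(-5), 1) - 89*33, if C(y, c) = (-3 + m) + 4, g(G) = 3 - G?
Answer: -2940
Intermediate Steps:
C(y, c) = -3 (C(y, c) = (-3 - 4) + 4 = -7 + 4 = -3)
C(g(-5), 1) - 89*33 = -3 - 89*33 = -3 - 2937 = -2940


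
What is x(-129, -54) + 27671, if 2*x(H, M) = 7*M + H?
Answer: 54835/2 ≈ 27418.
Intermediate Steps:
x(H, M) = H/2 + 7*M/2 (x(H, M) = (7*M + H)/2 = (H + 7*M)/2 = H/2 + 7*M/2)
x(-129, -54) + 27671 = ((1/2)*(-129) + (7/2)*(-54)) + 27671 = (-129/2 - 189) + 27671 = -507/2 + 27671 = 54835/2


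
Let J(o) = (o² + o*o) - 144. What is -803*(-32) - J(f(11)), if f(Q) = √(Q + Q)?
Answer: 25796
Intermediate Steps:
f(Q) = √2*√Q (f(Q) = √(2*Q) = √2*√Q)
J(o) = -144 + 2*o² (J(o) = (o² + o²) - 144 = 2*o² - 144 = -144 + 2*o²)
-803*(-32) - J(f(11)) = -803*(-32) - (-144 + 2*(√2*√11)²) = 25696 - (-144 + 2*(√22)²) = 25696 - (-144 + 2*22) = 25696 - (-144 + 44) = 25696 - 1*(-100) = 25696 + 100 = 25796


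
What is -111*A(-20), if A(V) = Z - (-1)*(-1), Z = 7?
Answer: -666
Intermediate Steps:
A(V) = 6 (A(V) = 7 - (-1)*(-1) = 7 - 1*1 = 7 - 1 = 6)
-111*A(-20) = -111*6 = -666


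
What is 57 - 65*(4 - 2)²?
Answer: -203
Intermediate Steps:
57 - 65*(4 - 2)² = 57 - 65*2² = 57 - 65*4 = 57 - 260 = -203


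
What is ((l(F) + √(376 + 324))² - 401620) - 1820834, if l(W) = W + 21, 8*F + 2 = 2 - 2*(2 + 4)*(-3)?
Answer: -8884415/4 + 510*√7 ≈ -2.2198e+6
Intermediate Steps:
F = 9/2 (F = -¼ + (2 - 2*(2 + 4)*(-3))/8 = -¼ + (2 - 2*6*(-3))/8 = -¼ + (2 - 12*(-3))/8 = -¼ + (2 + 36)/8 = -¼ + (⅛)*38 = -¼ + 19/4 = 9/2 ≈ 4.5000)
l(W) = 21 + W
((l(F) + √(376 + 324))² - 401620) - 1820834 = (((21 + 9/2) + √(376 + 324))² - 401620) - 1820834 = ((51/2 + √700)² - 401620) - 1820834 = ((51/2 + 10*√7)² - 401620) - 1820834 = (-401620 + (51/2 + 10*√7)²) - 1820834 = -2222454 + (51/2 + 10*√7)²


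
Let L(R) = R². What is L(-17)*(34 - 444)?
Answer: -118490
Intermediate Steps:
L(-17)*(34 - 444) = (-17)²*(34 - 444) = 289*(-410) = -118490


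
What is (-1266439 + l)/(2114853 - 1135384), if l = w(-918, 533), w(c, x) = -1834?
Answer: -1268273/979469 ≈ -1.2949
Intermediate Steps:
l = -1834
(-1266439 + l)/(2114853 - 1135384) = (-1266439 - 1834)/(2114853 - 1135384) = -1268273/979469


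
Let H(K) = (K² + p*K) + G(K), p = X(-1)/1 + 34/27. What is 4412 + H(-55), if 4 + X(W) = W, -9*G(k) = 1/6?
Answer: 137569/18 ≈ 7642.7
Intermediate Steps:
G(k) = -1/54 (G(k) = -⅑/6 = -⅑*⅙ = -1/54)
X(W) = -4 + W
p = -101/27 (p = (-4 - 1)/1 + 34/27 = -5*1 + 34*(1/27) = -5 + 34/27 = -101/27 ≈ -3.7407)
H(K) = -1/54 + K² - 101*K/27 (H(K) = (K² - 101*K/27) - 1/54 = -1/54 + K² - 101*K/27)
4412 + H(-55) = 4412 + (-1/54 + (-55)² - 101/27*(-55)) = 4412 + (-1/54 + 3025 + 5555/27) = 4412 + 58153/18 = 137569/18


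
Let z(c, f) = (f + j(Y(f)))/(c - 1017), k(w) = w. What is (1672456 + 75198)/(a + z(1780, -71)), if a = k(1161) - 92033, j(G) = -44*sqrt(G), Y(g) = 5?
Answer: -92455991956890814/4807398663845969 + 58672240088*sqrt(5)/4807398663845969 ≈ -19.232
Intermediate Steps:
z(c, f) = (f - 44*sqrt(5))/(-1017 + c) (z(c, f) = (f - 44*sqrt(5))/(c - 1017) = (f - 44*sqrt(5))/(-1017 + c))
a = -90872 (a = 1161 - 92033 = -90872)
(1672456 + 75198)/(a + z(1780, -71)) = (1672456 + 75198)/(-90872 + (-71 - 44*sqrt(5))/(-1017 + 1780)) = 1747654/(-90872 + (-71 - 44*sqrt(5))/763) = 1747654/(-90872 + (-71/763 - 44*sqrt(5)/763)) = 1747654/(-69335407/763 - 44*sqrt(5)/763)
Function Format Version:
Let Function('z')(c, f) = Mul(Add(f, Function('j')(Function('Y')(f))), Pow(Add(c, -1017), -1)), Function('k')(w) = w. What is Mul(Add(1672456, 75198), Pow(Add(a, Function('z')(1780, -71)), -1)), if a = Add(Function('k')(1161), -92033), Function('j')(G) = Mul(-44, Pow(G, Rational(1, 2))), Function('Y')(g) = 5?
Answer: Add(Rational(-92455991956890814, 4807398663845969), Mul(Rational(58672240088, 4807398663845969), Pow(5, Rational(1, 2)))) ≈ -19.232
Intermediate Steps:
Function('z')(c, f) = Mul(Pow(Add(-1017, c), -1), Add(f, Mul(-44, Pow(5, Rational(1, 2))))) (Function('z')(c, f) = Mul(Add(f, Mul(-44, Pow(5, Rational(1, 2)))), Pow(Add(c, -1017), -1)) = Mul(Add(f, Mul(-44, Pow(5, Rational(1, 2)))), Pow(Add(-1017, c), -1)) = Mul(Pow(Add(-1017, c), -1), Add(f, Mul(-44, Pow(5, Rational(1, 2))))))
a = -90872 (a = Add(1161, -92033) = -90872)
Mul(Add(1672456, 75198), Pow(Add(a, Function('z')(1780, -71)), -1)) = Mul(Add(1672456, 75198), Pow(Add(-90872, Mul(Pow(Add(-1017, 1780), -1), Add(-71, Mul(-44, Pow(5, Rational(1, 2)))))), -1)) = Mul(1747654, Pow(Add(-90872, Mul(Pow(763, -1), Add(-71, Mul(-44, Pow(5, Rational(1, 2)))))), -1)) = Mul(1747654, Pow(Add(-90872, Mul(Rational(1, 763), Add(-71, Mul(-44, Pow(5, Rational(1, 2)))))), -1)) = Mul(1747654, Pow(Add(-90872, Add(Rational(-71, 763), Mul(Rational(-44, 763), Pow(5, Rational(1, 2))))), -1)) = Mul(1747654, Pow(Add(Rational(-69335407, 763), Mul(Rational(-44, 763), Pow(5, Rational(1, 2)))), -1))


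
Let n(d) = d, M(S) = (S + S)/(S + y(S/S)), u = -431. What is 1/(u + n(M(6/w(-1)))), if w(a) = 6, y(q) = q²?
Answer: -1/430 ≈ -0.0023256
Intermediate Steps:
M(S) = 2*S/(1 + S) (M(S) = (S + S)/(S + (S/S)²) = (2*S)/(S + 1²) = (2*S)/(S + 1) = (2*S)/(1 + S) = 2*S/(1 + S))
1/(u + n(M(6/w(-1)))) = 1/(-431 + 2*(6/6)/(1 + 6/6)) = 1/(-431 + 2*(6*(⅙))/(1 + 6*(⅙))) = 1/(-431 + 2*1/(1 + 1)) = 1/(-431 + 2*1/2) = 1/(-431 + 2*1*(½)) = 1/(-431 + 1) = 1/(-430) = -1/430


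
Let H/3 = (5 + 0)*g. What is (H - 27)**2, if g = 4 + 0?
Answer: 1089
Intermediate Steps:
g = 4
H = 60 (H = 3*((5 + 0)*4) = 3*(5*4) = 3*20 = 60)
(H - 27)**2 = (60 - 27)**2 = 33**2 = 1089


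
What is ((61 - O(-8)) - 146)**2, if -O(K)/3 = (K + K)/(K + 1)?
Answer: 299209/49 ≈ 6106.3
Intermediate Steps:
O(K) = -6*K/(1 + K) (O(K) = -3*(K + K)/(K + 1) = -3*2*K/(1 + K) = -6*K/(1 + K))
((61 - O(-8)) - 146)**2 = ((61 - (-6)*(-8)/(1 - 8)) - 146)**2 = ((61 - (-6)*(-8)/(-7)) - 146)**2 = ((61 - (-6)*(-8)*(-1)/7) - 146)**2 = ((61 - 1*(-48/7)) - 146)**2 = ((61 + 48/7) - 146)**2 = (475/7 - 146)**2 = (-547/7)**2 = 299209/49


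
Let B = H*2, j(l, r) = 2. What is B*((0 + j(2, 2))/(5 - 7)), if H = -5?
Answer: 10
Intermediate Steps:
B = -10 (B = -5*2 = -10)
B*((0 + j(2, 2))/(5 - 7)) = -10*(0 + 2)/(5 - 7) = -20/(-2) = -20*(-1)/2 = -10*(-1) = 10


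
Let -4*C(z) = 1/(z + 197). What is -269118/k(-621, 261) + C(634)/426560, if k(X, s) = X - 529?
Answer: 38157849384077/163056825600 ≈ 234.02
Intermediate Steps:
k(X, s) = -529 + X
C(z) = -1/(4*(197 + z)) (C(z) = -1/(4*(z + 197)) = -1/(4*(197 + z)))
-269118/k(-621, 261) + C(634)/426560 = -269118/(-529 - 621) - 1/(788 + 4*634)/426560 = -269118/(-1150) - 1/(788 + 2536)*(1/426560) = -269118*(-1/1150) - 1/3324*(1/426560) = 134559/575 - 1*1/3324*(1/426560) = 134559/575 - 1/3324*1/426560 = 134559/575 - 1/1417885440 = 38157849384077/163056825600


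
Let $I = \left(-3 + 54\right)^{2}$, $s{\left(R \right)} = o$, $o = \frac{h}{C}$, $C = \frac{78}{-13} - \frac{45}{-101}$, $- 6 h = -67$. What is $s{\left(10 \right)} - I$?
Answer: $- \frac{8761733}{3366} \approx -2603.0$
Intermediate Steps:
$h = \frac{67}{6}$ ($h = \left(- \frac{1}{6}\right) \left(-67\right) = \frac{67}{6} \approx 11.167$)
$C = - \frac{561}{101}$ ($C = 78 \left(- \frac{1}{13}\right) - - \frac{45}{101} = -6 + \frac{45}{101} = - \frac{561}{101} \approx -5.5545$)
$o = - \frac{6767}{3366}$ ($o = \frac{67}{6 \left(- \frac{561}{101}\right)} = \frac{67}{6} \left(- \frac{101}{561}\right) = - \frac{6767}{3366} \approx -2.0104$)
$s{\left(R \right)} = - \frac{6767}{3366}$
$I = 2601$ ($I = 51^{2} = 2601$)
$s{\left(10 \right)} - I = - \frac{6767}{3366} - 2601 = - \frac{8761733}{3366}$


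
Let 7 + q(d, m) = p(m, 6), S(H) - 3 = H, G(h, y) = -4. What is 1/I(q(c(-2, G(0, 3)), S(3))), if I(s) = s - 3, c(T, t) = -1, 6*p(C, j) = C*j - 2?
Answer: -3/13 ≈ -0.23077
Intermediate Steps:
p(C, j) = -1/3 + C*j/6 (p(C, j) = (C*j - 2)/6 = (-2 + C*j)/6 = -1/3 + C*j/6)
S(H) = 3 + H
q(d, m) = -22/3 + m (q(d, m) = -7 + (-1/3 + (1/6)*m*6) = -7 + (-1/3 + m) = -22/3 + m)
I(s) = -3 + s
1/I(q(c(-2, G(0, 3)), S(3))) = 1/(-3 + (-22/3 + (3 + 3))) = 1/(-3 + (-22/3 + 6)) = 1/(-3 - 4/3) = 1/(-13/3) = -3/13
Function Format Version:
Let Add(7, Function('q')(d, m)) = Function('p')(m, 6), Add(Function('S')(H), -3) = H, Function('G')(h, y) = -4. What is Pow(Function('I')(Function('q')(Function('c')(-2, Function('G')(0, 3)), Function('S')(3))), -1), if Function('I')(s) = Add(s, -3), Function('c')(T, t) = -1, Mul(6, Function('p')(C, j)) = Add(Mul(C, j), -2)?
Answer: Rational(-3, 13) ≈ -0.23077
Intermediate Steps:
Function('p')(C, j) = Add(Rational(-1, 3), Mul(Rational(1, 6), C, j)) (Function('p')(C, j) = Mul(Rational(1, 6), Add(Mul(C, j), -2)) = Mul(Rational(1, 6), Add(-2, Mul(C, j))) = Add(Rational(-1, 3), Mul(Rational(1, 6), C, j)))
Function('S')(H) = Add(3, H)
Function('q')(d, m) = Add(Rational(-22, 3), m) (Function('q')(d, m) = Add(-7, Add(Rational(-1, 3), Mul(Rational(1, 6), m, 6))) = Add(-7, Add(Rational(-1, 3), m)) = Add(Rational(-22, 3), m))
Function('I')(s) = Add(-3, s)
Pow(Function('I')(Function('q')(Function('c')(-2, Function('G')(0, 3)), Function('S')(3))), -1) = Pow(Add(-3, Add(Rational(-22, 3), Add(3, 3))), -1) = Pow(Add(-3, Add(Rational(-22, 3), 6)), -1) = Pow(Add(-3, Rational(-4, 3)), -1) = Pow(Rational(-13, 3), -1) = Rational(-3, 13)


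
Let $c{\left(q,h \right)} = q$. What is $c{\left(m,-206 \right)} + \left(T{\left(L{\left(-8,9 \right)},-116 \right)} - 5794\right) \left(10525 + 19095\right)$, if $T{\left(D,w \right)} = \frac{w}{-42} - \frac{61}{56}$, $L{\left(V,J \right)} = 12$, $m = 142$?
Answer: $- \frac{7205880991}{42} \approx -1.7157 \cdot 10^{8}$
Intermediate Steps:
$T{\left(D,w \right)} = - \frac{61}{56} - \frac{w}{42}$ ($T{\left(D,w \right)} = w \left(- \frac{1}{42}\right) - \frac{61}{56} = - \frac{w}{42} - \frac{61}{56} = - \frac{61}{56} - \frac{w}{42}$)
$c{\left(m,-206 \right)} + \left(T{\left(L{\left(-8,9 \right)},-116 \right)} - 5794\right) \left(10525 + 19095\right) = 142 + \left(\left(- \frac{61}{56} - - \frac{58}{21}\right) - 5794\right) \left(10525 + 19095\right) = 142 + \left(\left(- \frac{61}{56} + \frac{58}{21}\right) - 5794\right) 29620 = 142 + \left(\frac{281}{168} - 5794\right) 29620 = 142 - \frac{7205886955}{42} = - \frac{7205880991}{42}$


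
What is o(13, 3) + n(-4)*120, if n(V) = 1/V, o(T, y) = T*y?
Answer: 9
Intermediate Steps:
o(13, 3) + n(-4)*120 = 13*3 + 120/(-4) = 39 - 1/4*120 = 39 - 30 = 9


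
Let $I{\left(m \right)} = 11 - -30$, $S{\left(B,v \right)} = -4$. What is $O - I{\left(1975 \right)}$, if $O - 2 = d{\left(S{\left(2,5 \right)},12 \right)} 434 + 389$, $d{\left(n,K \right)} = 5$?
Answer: $2520$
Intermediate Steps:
$O = 2561$ ($O = 2 + \left(5 \cdot 434 + 389\right) = 2 + \left(2170 + 389\right) = 2 + 2559 = 2561$)
$I{\left(m \right)} = 41$ ($I{\left(m \right)} = 11 + 30 = 41$)
$O - I{\left(1975 \right)} = 2561 - 41 = 2520$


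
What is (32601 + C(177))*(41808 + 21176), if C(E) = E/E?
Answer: 2053404368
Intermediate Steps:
C(E) = 1
(32601 + C(177))*(41808 + 21176) = (32601 + 1)*(41808 + 21176) = 32602*62984 = 2053404368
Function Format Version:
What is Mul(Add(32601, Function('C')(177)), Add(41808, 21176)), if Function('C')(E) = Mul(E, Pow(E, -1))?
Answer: 2053404368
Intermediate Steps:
Function('C')(E) = 1
Mul(Add(32601, Function('C')(177)), Add(41808, 21176)) = Mul(Add(32601, 1), Add(41808, 21176)) = Mul(32602, 62984) = 2053404368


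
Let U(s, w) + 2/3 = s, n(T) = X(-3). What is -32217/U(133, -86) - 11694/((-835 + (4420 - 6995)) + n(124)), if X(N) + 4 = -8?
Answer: -163048602/679267 ≈ -240.04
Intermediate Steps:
X(N) = -12 (X(N) = -4 - 8 = -12)
n(T) = -12
U(s, w) = -2/3 + s
-32217/U(133, -86) - 11694/((-835 + (4420 - 6995)) + n(124)) = -32217/(-2/3 + 133) - 11694/((-835 + (4420 - 6995)) - 12) = -32217/397/3 - 11694/((-835 - 2575) - 12) = -32217*3/397 - 11694/(-3410 - 12) = -96651/397 - 11694/(-3422) = -96651/397 - 11694*(-1/3422) = -96651/397 + 5847/1711 = -163048602/679267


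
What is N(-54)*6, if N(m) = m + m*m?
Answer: 17172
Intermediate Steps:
N(m) = m + m**2
N(-54)*6 = -54*(1 - 54)*6 = -54*(-53)*6 = 2862*6 = 17172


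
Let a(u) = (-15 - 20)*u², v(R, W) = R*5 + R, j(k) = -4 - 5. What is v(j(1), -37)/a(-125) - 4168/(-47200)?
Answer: 11409619/129062500 ≈ 0.088404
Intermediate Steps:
j(k) = -9
v(R, W) = 6*R (v(R, W) = 5*R + R = 6*R)
a(u) = -35*u²
v(j(1), -37)/a(-125) - 4168/(-47200) = (6*(-9))/((-35*(-125)²)) - 4168/(-47200) = -54/((-35*15625)) - 4168*(-1/47200) = -54/(-546875) + 521/5900 = -54*(-1/546875) + 521/5900 = 54/546875 + 521/5900 = 11409619/129062500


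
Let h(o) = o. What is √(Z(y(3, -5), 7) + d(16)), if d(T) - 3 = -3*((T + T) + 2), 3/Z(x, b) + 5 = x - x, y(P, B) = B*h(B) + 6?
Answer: I*√2490/5 ≈ 9.98*I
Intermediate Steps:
y(P, B) = 6 + B² (y(P, B) = B*B + 6 = B² + 6 = 6 + B²)
Z(x, b) = -⅗ (Z(x, b) = 3/(-5 + (x - x)) = 3/(-5 + 0) = 3/(-5) = 3*(-⅕) = -⅗)
d(T) = -3 - 6*T (d(T) = 3 - 3*((T + T) + 2) = 3 - 3*(2*T + 2) = 3 - 3*(2 + 2*T) = 3 + (-6 - 6*T) = -3 - 6*T)
√(Z(y(3, -5), 7) + d(16)) = √(-⅗ + (-3 - 6*16)) = √(-⅗ + (-3 - 96)) = √(-⅗ - 99) = √(-498/5) = I*√2490/5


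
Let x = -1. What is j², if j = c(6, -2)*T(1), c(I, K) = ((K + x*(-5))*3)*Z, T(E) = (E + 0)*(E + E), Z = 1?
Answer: 324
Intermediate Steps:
T(E) = 2*E² (T(E) = E*(2*E) = 2*E²)
c(I, K) = 15 + 3*K (c(I, K) = ((K - 1*(-5))*3)*1 = ((K + 5)*3)*1 = ((5 + K)*3)*1 = (15 + 3*K)*1 = 15 + 3*K)
j = 18 (j = (15 + 3*(-2))*(2*1²) = (15 - 6)*(2*1) = 9*2 = 18)
j² = 18² = 324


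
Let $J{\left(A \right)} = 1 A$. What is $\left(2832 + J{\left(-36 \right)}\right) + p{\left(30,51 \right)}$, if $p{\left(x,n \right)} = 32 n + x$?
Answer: $4458$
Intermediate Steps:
$J{\left(A \right)} = A$
$p{\left(x,n \right)} = x + 32 n$
$\left(2832 + J{\left(-36 \right)}\right) + p{\left(30,51 \right)} = \left(2832 - 36\right) + \left(30 + 32 \cdot 51\right) = 2796 + \left(30 + 1632\right) = 2796 + 1662 = 4458$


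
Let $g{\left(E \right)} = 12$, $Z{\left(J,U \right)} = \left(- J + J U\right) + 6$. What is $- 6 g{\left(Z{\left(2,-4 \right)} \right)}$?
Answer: $-72$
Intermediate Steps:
$Z{\left(J,U \right)} = 6 - J + J U$
$- 6 g{\left(Z{\left(2,-4 \right)} \right)} = \left(-6\right) 12 = -72$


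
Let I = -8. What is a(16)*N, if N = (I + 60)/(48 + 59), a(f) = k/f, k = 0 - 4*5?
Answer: -65/107 ≈ -0.60748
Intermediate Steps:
k = -20 (k = 0 - 20 = -20)
a(f) = -20/f
N = 52/107 (N = (-8 + 60)/(48 + 59) = 52/107 ≈ 0.48598)
a(16)*N = -20/16*(52/107) = -20*1/16*(52/107) = -5/4*52/107 = -65/107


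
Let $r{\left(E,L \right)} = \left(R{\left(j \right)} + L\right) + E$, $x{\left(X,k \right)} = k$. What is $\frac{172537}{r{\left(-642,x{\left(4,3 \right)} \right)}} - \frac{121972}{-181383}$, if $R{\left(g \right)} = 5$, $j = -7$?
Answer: $- \frac{31217948423}{114996822} \approx -271.47$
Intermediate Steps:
$r{\left(E,L \right)} = 5 + E + L$ ($r{\left(E,L \right)} = \left(5 + L\right) + E = 5 + E + L$)
$\frac{172537}{r{\left(-642,x{\left(4,3 \right)} \right)}} - \frac{121972}{-181383} = \frac{172537}{5 - 642 + 3} - \frac{121972}{-181383} = \frac{172537}{-634} - - \frac{121972}{181383} = 172537 \left(- \frac{1}{634}\right) + \frac{121972}{181383} = - \frac{172537}{634} + \frac{121972}{181383} = - \frac{31217948423}{114996822}$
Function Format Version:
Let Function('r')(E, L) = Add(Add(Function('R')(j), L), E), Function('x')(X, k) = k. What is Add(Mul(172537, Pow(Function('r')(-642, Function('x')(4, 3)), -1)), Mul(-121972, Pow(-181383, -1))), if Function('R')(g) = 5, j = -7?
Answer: Rational(-31217948423, 114996822) ≈ -271.47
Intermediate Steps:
Function('r')(E, L) = Add(5, E, L) (Function('r')(E, L) = Add(Add(5, L), E) = Add(5, E, L))
Add(Mul(172537, Pow(Function('r')(-642, Function('x')(4, 3)), -1)), Mul(-121972, Pow(-181383, -1))) = Add(Mul(172537, Pow(Add(5, -642, 3), -1)), Mul(-121972, Pow(-181383, -1))) = Add(Mul(172537, Pow(-634, -1)), Mul(-121972, Rational(-1, 181383))) = Add(Mul(172537, Rational(-1, 634)), Rational(121972, 181383)) = Add(Rational(-172537, 634), Rational(121972, 181383)) = Rational(-31217948423, 114996822)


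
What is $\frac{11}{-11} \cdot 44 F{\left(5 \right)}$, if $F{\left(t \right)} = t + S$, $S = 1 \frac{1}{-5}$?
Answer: $- \frac{1056}{5} \approx -211.2$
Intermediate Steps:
$S = - \frac{1}{5}$ ($S = 1 \left(- \frac{1}{5}\right) = - \frac{1}{5} \approx -0.2$)
$F{\left(t \right)} = - \frac{1}{5} + t$ ($F{\left(t \right)} = t - \frac{1}{5} = - \frac{1}{5} + t$)
$\frac{11}{-11} \cdot 44 F{\left(5 \right)} = \frac{11}{-11} \cdot 44 \left(- \frac{1}{5} + 5\right) = 11 \left(- \frac{1}{11}\right) 44 \cdot \frac{24}{5} = \left(-1\right) 44 \cdot \frac{24}{5} = \left(-44\right) \frac{24}{5} = - \frac{1056}{5}$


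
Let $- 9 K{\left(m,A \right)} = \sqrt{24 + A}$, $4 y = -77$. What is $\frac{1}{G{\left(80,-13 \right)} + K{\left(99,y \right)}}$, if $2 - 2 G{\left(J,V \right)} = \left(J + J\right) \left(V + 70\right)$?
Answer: $- \frac{1477116}{6734171825} + \frac{18 \sqrt{19}}{6734171825} \approx -0.00021933$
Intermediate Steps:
$y = - \frac{77}{4}$ ($y = \frac{1}{4} \left(-77\right) = - \frac{77}{4} \approx -19.25$)
$G{\left(J,V \right)} = 1 - J \left(70 + V\right)$ ($G{\left(J,V \right)} = 1 - \frac{\left(J + J\right) \left(V + 70\right)}{2} = 1 - \frac{2 J \left(70 + V\right)}{2} = 1 - J \left(70 + V\right)$)
$K{\left(m,A \right)} = - \frac{\sqrt{24 + A}}{9}$
$\frac{1}{G{\left(80,-13 \right)} + K{\left(99,y \right)}} = \frac{1}{\left(1 - 5600 - 80 \left(-13\right)\right) - \frac{\sqrt{24 - \frac{77}{4}}}{9}} = \frac{1}{\left(1 - 5600 + 1040\right) - \frac{\sqrt{\frac{19}{4}}}{9}} = \frac{1}{-4559 - \frac{\frac{1}{2} \sqrt{19}}{9}} = \frac{1}{-4559 - \frac{\sqrt{19}}{18}}$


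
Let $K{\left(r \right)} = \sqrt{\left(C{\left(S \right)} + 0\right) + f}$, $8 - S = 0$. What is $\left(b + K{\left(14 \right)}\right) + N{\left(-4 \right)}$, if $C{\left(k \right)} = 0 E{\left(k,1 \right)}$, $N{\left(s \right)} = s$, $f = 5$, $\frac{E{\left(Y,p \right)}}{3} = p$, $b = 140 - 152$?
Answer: $-16 + \sqrt{5} \approx -13.764$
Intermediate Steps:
$S = 8$ ($S = 8 - 0 = 8 + 0 = 8$)
$b = -12$
$E{\left(Y,p \right)} = 3 p$
$C{\left(k \right)} = 0$ ($C{\left(k \right)} = 0 \cdot 3 \cdot 1 = 0 \cdot 3 = 0$)
$K{\left(r \right)} = \sqrt{5}$ ($K{\left(r \right)} = \sqrt{\left(0 + 0\right) + 5} = \sqrt{0 + 5} = \sqrt{5}$)
$\left(b + K{\left(14 \right)}\right) + N{\left(-4 \right)} = \left(-12 + \sqrt{5}\right) - 4 = -16 + \sqrt{5}$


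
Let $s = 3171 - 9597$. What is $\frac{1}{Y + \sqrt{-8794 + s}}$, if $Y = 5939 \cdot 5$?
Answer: $\frac{5939}{176361649} - \frac{2 i \sqrt{3805}}{881808245} \approx 3.3675 \cdot 10^{-5} - 1.3991 \cdot 10^{-7} i$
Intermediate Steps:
$s = -6426$ ($s = 3171 - 9597 = -6426$)
$Y = 29695$
$\frac{1}{Y + \sqrt{-8794 + s}} = \frac{1}{29695 + \sqrt{-8794 - 6426}} = \frac{1}{29695 + \sqrt{-15220}} = \frac{1}{29695 + 2 i \sqrt{3805}}$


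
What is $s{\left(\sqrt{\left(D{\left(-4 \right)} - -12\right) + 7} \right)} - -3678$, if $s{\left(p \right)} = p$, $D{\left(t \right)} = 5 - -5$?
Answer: $3678 + \sqrt{29} \approx 3683.4$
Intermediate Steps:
$D{\left(t \right)} = 10$ ($D{\left(t \right)} = 5 + 5 = 10$)
$s{\left(\sqrt{\left(D{\left(-4 \right)} - -12\right) + 7} \right)} - -3678 = \sqrt{\left(10 - -12\right) + 7} - -3678 = \sqrt{\left(10 + 12\right) + 7} + 3678 = \sqrt{22 + 7} + 3678 = \sqrt{29} + 3678 = 3678 + \sqrt{29}$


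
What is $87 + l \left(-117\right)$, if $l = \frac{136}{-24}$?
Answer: $750$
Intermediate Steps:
$l = - \frac{17}{3}$ ($l = 136 \left(- \frac{1}{24}\right) = - \frac{17}{3} \approx -5.6667$)
$87 + l \left(-117\right) = 87 - -663 = 87 + 663 = 750$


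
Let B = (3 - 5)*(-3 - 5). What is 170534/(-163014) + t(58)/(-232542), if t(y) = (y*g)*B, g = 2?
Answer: -3329905951/3158966799 ≈ -1.0541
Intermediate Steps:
B = 16 (B = -2*(-8) = 16)
t(y) = 32*y (t(y) = (y*2)*16 = (2*y)*16 = 32*y)
170534/(-163014) + t(58)/(-232542) = 170534/(-163014) + (32*58)/(-232542) = 170534*(-1/163014) + 1856*(-1/232542) = -85267/81507 - 928/116271 = -3329905951/3158966799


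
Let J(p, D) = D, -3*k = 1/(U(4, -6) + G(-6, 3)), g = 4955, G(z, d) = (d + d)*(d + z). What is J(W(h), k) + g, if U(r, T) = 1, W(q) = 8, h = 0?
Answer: 252706/51 ≈ 4955.0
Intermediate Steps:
G(z, d) = 2*d*(d + z) (G(z, d) = (2*d)*(d + z) = 2*d*(d + z))
k = 1/51 (k = -1/(3*(1 + 2*3*(3 - 6))) = -1/(3*(1 + 2*3*(-3))) = -1/(3*(1 - 18)) = -⅓/(-17) = -⅓*(-1/17) = 1/51 ≈ 0.019608)
J(W(h), k) + g = 1/51 + 4955 = 252706/51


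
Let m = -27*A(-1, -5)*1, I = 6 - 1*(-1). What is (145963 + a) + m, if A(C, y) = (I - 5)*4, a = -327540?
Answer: -181793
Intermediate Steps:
I = 7 (I = 6 + 1 = 7)
A(C, y) = 8 (A(C, y) = (7 - 5)*4 = 2*4 = 8)
m = -216 (m = -27*8*1 = -216*1 = -216)
(145963 + a) + m = (145963 - 327540) - 216 = -181577 - 216 = -181793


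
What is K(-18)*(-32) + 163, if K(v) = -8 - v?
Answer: -157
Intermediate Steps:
K(-18)*(-32) + 163 = (-8 - 1*(-18))*(-32) + 163 = (-8 + 18)*(-32) + 163 = 10*(-32) + 163 = -320 + 163 = -157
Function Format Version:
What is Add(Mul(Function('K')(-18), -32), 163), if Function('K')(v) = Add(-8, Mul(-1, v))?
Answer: -157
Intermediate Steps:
Add(Mul(Function('K')(-18), -32), 163) = Add(Mul(Add(-8, Mul(-1, -18)), -32), 163) = Add(Mul(Add(-8, 18), -32), 163) = Add(Mul(10, -32), 163) = Add(-320, 163) = -157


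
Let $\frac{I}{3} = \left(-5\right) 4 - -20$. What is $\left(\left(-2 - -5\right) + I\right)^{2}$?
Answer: $9$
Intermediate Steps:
$I = 0$ ($I = 3 \left(\left(-5\right) 4 - -20\right) = 3 \left(-20 + 20\right) = 3 \cdot 0 = 0$)
$\left(\left(-2 - -5\right) + I\right)^{2} = \left(\left(-2 - -5\right) + 0\right)^{2} = \left(\left(-2 + 5\right) + 0\right)^{2} = \left(3 + 0\right)^{2} = 3^{2} = 9$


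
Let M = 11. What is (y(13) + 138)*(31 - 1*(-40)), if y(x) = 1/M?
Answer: 107849/11 ≈ 9804.5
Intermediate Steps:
y(x) = 1/11
(y(13) + 138)*(31 - 1*(-40)) = (1/11 + 138)*(31 - 1*(-40)) = 1519*(31 + 40)/11 = (1519/11)*71 = 107849/11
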